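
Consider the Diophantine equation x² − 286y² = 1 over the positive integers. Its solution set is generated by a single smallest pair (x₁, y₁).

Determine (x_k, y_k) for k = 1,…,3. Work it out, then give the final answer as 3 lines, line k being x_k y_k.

√286 = [16; 1,10,3,3,2,3,3,10,1,32, …], period ℓ=10 (even) → k=9
k=0  a_k=16  p_k/q_k = 16/1
k=1  a_k=1  p_k/q_k = 17/1
k=2  a_k=10  p_k/q_k = 186/11
k=3  a_k=3  p_k/q_k = 575/34
k=4  a_k=3  p_k/q_k = 1911/113
…
k=6  a_k=3  p_k/q_k = 15102/893
k=7  a_k=3  p_k/q_k = 49703/2939
k=8  a_k=10  p_k/q_k = 512132/30283
k=9  a_k=1  p_k/q_k = 561835/33222
fundamental: x₁=561835, y₁=33222  (since 315658567225 − 286·1103701284 = 1)
n=2: (561835,33222)∘(561835,33222) = (561835·561835+286·33222·33222, 561835·33222+33222·561835) = (631317134449,37330564740)
n=3: (631317134449,37330564740)∘(561835,33222) = (561835·631317134449+286·33222·37330564740, 561835·37330564740+33222·631317134449) = (709392124465745995,41947235681362578)

561835 33222
631317134449 37330564740
709392124465745995 41947235681362578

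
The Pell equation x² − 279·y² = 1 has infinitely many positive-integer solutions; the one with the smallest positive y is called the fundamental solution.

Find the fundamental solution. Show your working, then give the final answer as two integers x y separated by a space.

d=279: √d = [16; 1,2,2,1,2,2,1,32] (ℓ=8, even), read p_7/q_7
i=0: a=16 ⇒ p=16, q=1
i=1: a=1 ⇒ p=17, q=1
…
i=3: a=2 ⇒ p=117, q=7
…
i=5: a=2 ⇒ p=451, q=27
i=6: a=2 ⇒ p=1069, q=64
i=7: a=1 ⇒ p=1520, q=91
(x₁, y₁) = (1520, 91);  1520² − 279·91² = 1 ✓

1520 91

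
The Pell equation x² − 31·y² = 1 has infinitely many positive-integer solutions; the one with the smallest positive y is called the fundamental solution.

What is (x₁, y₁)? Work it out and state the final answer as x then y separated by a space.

1520 273

[5; 1,1,3,5,3,1,1,10] for √31; ℓ=8 ⇒ convergent index 7
k=0  a_k=5  p_k/q_k = 5/1
k=1  a_k=1  p_k/q_k = 6/1
k=2  a_k=1  p_k/q_k = 11/2
k=3  a_k=3  p_k/q_k = 39/7
k=4  a_k=5  p_k/q_k = 206/37
k=5  a_k=3  p_k/q_k = 657/118
k=6  a_k=1  p_k/q_k = 863/155
k=7  a_k=1  p_k/q_k = 1520/273
(x₁, y₁) = (1520, 273);  1520² − 31·273² = 1 ✓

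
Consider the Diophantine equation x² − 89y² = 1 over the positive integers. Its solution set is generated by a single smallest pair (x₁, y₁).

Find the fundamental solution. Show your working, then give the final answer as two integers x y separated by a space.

√89 = [9; 2,3,3,2,18, …], period ℓ=5 (odd) → k=9
step 0: (9, 1)  from 9·(1,0) + (0,1)
step 1: (19, 2)  from 2·(9,1) + (1,0)
step 2: (66, 7)  from 3·(19,2) + (9,1)
step 3: (217, 23)  from 3·(66,7) + (19,2)
…
step 7: (66019, 6998)  from 3·(18934,2007) + (9217,977)
step 8: (216991, 23001)  from 3·(66019,6998) + (18934,2007)
step 9: (500001, 53000)  from 2·(216991,23001) + (66019,6998)
fundamental: x₁=500001, y₁=53000  (since 250001000001 − 89·2809000000 = 1)

500001 53000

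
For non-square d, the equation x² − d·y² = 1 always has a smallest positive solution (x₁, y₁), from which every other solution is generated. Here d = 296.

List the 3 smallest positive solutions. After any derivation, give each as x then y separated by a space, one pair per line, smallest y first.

d=296: √d = [17; 4,1,7,1,4,34] (ℓ=6, even), read p_5/q_5
a_0=17:  p_0=17·1+0=17,  q_0=17·0+1=1
…
a_2=1:  p_2=1·69+17=86,  q_2=1·4+1=5
a_3=7:  p_3=7·86+69=671,  q_3=7·5+4=39
a_4=1:  p_4=1·671+86=757,  q_4=1·39+5=44
a_5=4:  p_5=4·757+671=3699,  q_5=4·44+39=215
fundamental: x₁=3699, y₁=215  (since 13682601 − 296·46225 = 1)
(3699+215√296)^2 = 27365201 + 1590570√296
(3699+215√296)^3 = 202447753299 + 11767036645√296

3699 215
27365201 1590570
202447753299 11767036645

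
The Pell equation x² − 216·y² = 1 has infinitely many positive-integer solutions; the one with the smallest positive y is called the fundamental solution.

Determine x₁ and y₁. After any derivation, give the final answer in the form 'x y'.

485 33

√216 → a₀=14, period (1,2,3,2,1,28); ℓ=6 even so k=5
a_0=14:  p_0=14·1+0=14,  q_0=14·0+1=1
a_1=1:  p_1=1·14+1=15,  q_1=1·1+0=1
…
a_3=3:  p_3=3·44+15=147,  q_3=3·3+1=10
a_4=2:  p_4=2·147+44=338,  q_4=2·10+3=23
a_5=1:  p_5=1·338+147=485,  q_5=1·23+10=33
fundamental: x₁=485, y₁=33  (since 235225 − 216·1089 = 1)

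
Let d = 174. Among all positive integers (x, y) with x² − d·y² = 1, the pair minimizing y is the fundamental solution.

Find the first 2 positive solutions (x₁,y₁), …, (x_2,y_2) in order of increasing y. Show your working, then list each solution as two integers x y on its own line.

1451 110
4210801 319220

[13; 5,4,5,26] for √174; ℓ=4 ⇒ convergent index 3
a_0=13:  p_0=13·1+0=13,  q_0=13·0+1=1
a_1=5:  p_1=5·13+1=66,  q_1=5·1+0=5
a_2=4:  p_2=4·66+13=277,  q_2=4·5+1=21
a_3=5:  p_3=5·277+66=1451,  q_3=5·21+5=110
(x₁, y₁) = (1451, 110);  1451² − 174·110² = 1 ✓
n=2: (1451,110)∘(1451,110) = (1451·1451+174·110·110, 1451·110+110·1451) = (4210801,319220)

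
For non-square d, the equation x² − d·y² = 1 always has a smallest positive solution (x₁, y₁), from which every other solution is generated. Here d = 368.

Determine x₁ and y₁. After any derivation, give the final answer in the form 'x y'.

1151 60

[19; 5,2,5,38] for √368; ℓ=4 ⇒ convergent index 3
k=0  a_k=19  p_k/q_k = 19/1
k=1  a_k=5  p_k/q_k = 96/5
k=2  a_k=2  p_k/q_k = 211/11
k=3  a_k=5  p_k/q_k = 1151/60
(x₁, y₁) = (1151, 60);  1151² − 368·60² = 1 ✓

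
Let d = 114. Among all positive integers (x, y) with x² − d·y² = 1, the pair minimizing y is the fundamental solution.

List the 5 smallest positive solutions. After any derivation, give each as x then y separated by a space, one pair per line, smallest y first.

d=114: √d = [10; 1,2,10,2,1,20] (ℓ=6, even), read p_5/q_5
k=0  a_k=10  p_k/q_k = 10/1
k=1  a_k=1  p_k/q_k = 11/1
k=2  a_k=2  p_k/q_k = 32/3
k=3  a_k=10  p_k/q_k = 331/31
k=4  a_k=2  p_k/q_k = 694/65
k=5  a_k=1  p_k/q_k = 1025/96
(x₁, y₁) = (1025, 96);  1025² − 114·96² = 1 ✓
n=2: (1025,96)∘(1025,96) = (1025·1025+114·96·96, 1025·96+96·1025) = (2101249,196800)
n=3: (2101249,196800)∘(1025,96) = (1025·2101249+114·96·196800, 1025·196800+96·2101249) = (4307559425,403439904)
n=4: (4307559425,403439904)∘(1025,96) = (1025·4307559425+114·96·403439904, 1025·403439904+96·4307559425) = (8830494720001,827051606400)
n=5: (8830494720001,827051606400)∘(1025,96) = (1025·8830494720001+114·96·827051606400, 1025·827051606400+96·8830494720001) = (18102509868442625,1695455389680096)

1025 96
2101249 196800
4307559425 403439904
8830494720001 827051606400
18102509868442625 1695455389680096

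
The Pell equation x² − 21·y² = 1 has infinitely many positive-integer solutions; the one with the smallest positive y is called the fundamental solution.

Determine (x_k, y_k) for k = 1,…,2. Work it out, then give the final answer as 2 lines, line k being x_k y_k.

d=21: √d = [4; 1,1,2,1,1,8] (ℓ=6, even), read p_5/q_5
step 0: (4, 1)  from 4·(1,0) + (0,1)
step 1: (5, 1)  from 1·(4,1) + (1,0)
…
step 4: (32, 7)  from 1·(23,5) + (9,2)
step 5: (55, 12)  from 1·(32,7) + (23,5)
fundamental: x₁=55, y₁=12  (since 3025 − 21·144 = 1)
n=2: (55,12)∘(55,12) = (55·55+21·12·12, 55·12+12·55) = (6049,1320)

55 12
6049 1320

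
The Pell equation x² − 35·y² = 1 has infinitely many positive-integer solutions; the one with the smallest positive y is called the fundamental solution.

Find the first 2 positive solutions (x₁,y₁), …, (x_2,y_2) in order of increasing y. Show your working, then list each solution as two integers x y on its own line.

d=35: √d = [5; 1,10] (ℓ=2, even), read p_1/q_1
k=0  a_k=5  p_k/q_k = 5/1
k=1  a_k=1  p_k/q_k = 6/1
(x₁, y₁) = (6, 1);  6² − 35·1² = 1 ✓
(x_2, y_2) = (6·6 + 35·1·1, 6·1 + 1·6) = (71, 12)

6 1
71 12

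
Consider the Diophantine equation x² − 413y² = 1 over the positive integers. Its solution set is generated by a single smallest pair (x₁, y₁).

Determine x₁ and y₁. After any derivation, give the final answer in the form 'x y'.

[20; 3,9,1,4,1,9,3,40] for √413; ℓ=8 ⇒ convergent index 7
k=0  a_k=20  p_k/q_k = 20/1
k=1  a_k=3  p_k/q_k = 61/3
k=2  a_k=9  p_k/q_k = 569/28
…
k=6  a_k=9  p_k/q_k = 36560/1799
k=7  a_k=3  p_k/q_k = 113399/5580
→ (113399, 5580).  Check: 113399²=12859333201, 413·5580²=12859333200, difference 1.

113399 5580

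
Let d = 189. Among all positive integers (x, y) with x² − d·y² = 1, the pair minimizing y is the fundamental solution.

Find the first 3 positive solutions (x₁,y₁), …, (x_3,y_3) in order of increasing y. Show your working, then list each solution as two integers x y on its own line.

55 4
6049 440
665335 48396

[13; 1,2,1,26] for √189; ℓ=4 ⇒ convergent index 3
k=0  a_k=13  p_k/q_k = 13/1
…
k=2  a_k=2  p_k/q_k = 41/3
k=3  a_k=1  p_k/q_k = 55/4
fundamental: x₁=55, y₁=4  (since 3025 − 189·16 = 1)
n=2: (55,4)∘(55,4) = (55·55+189·4·4, 55·4+4·55) = (6049,440)
n=3: (6049,440)∘(55,4) = (55·6049+189·4·440, 55·440+4·6049) = (665335,48396)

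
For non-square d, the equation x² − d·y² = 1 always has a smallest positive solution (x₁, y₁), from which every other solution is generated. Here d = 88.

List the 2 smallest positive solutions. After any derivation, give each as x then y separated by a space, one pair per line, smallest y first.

197 21
77617 8274

d=88: √d = [9; 2,1,1,1,2,18] (ℓ=6, even), read p_5/q_5
a_0=9:  p_0=9·1+0=9,  q_0=9·0+1=1
a_1=2:  p_1=2·9+1=19,  q_1=2·1+0=2
a_2=1:  p_2=1·19+9=28,  q_2=1·2+1=3
a_3=1:  p_3=1·28+19=47,  q_3=1·3+2=5
a_4=1:  p_4=1·47+28=75,  q_4=1·5+3=8
a_5=2:  p_5=2·75+47=197,  q_5=2·8+5=21
fundamental: x₁=197, y₁=21  (since 38809 − 88·441 = 1)
k=2:  x_2 = 197·197+88·21·21 = 77617,  y_2 = 197·21+21·197 = 8274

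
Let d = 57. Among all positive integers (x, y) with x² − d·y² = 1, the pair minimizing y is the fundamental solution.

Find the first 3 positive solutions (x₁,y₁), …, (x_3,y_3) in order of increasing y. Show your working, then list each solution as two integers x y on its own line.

151 20
45601 6040
13771351 1824060

√57 = [7; 1,1,4,1,1,14, …], period ℓ=6 (even) → k=5
i=0: a=7 ⇒ p=7, q=1
i=1: a=1 ⇒ p=8, q=1
i=2: a=1 ⇒ p=15, q=2
…
i=4: a=1 ⇒ p=83, q=11
i=5: a=1 ⇒ p=151, q=20
→ (151, 20).  Check: 151²=22801, 57·20²=22800, difference 1.
n=2: (151,20)∘(151,20) = (151·151+57·20·20, 151·20+20·151) = (45601,6040)
n=3: (45601,6040)∘(151,20) = (151·45601+57·20·6040, 151·6040+20·45601) = (13771351,1824060)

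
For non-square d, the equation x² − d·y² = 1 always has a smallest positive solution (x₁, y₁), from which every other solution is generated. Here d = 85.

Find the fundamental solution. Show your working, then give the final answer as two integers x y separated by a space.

[9; 4,1,1,4,18] for √85; ℓ=5 ⇒ convergent index 9
k=0  a_k=9  p_k/q_k = 9/1
k=1  a_k=4  p_k/q_k = 37/4
…
k=6  a_k=4  p_k/q_k = 27926/3029
k=7  a_k=1  p_k/q_k = 34813/3776
k=8  a_k=1  p_k/q_k = 62739/6805
k=9  a_k=4  p_k/q_k = 285769/30996
(x₁, y₁) = (285769, 30996);  285769² − 85·30996² = 1 ✓

285769 30996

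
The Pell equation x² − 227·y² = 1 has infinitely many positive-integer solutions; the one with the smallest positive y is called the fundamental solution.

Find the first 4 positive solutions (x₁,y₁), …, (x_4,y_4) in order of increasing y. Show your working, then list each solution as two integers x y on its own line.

226 15
102151 6780
46172026 3064545
20869653601 1385167560

d=227: √d = [15; 15,30] (ℓ=2, even), read p_1/q_1
i=0: a=15 ⇒ p=15, q=1
i=1: a=15 ⇒ p=226, q=15
(x₁, y₁) = (226, 15);  226² − 227·15² = 1 ✓
(x_2, y_2) = (226·226 + 227·15·15, 226·15 + 15·226) = (102151, 6780)
(x_3, y_3) = (226·102151 + 227·15·6780, 226·6780 + 15·102151) = (46172026, 3064545)
(x_4, y_4) = (226·46172026 + 227·15·3064545, 226·3064545 + 15·46172026) = (20869653601, 1385167560)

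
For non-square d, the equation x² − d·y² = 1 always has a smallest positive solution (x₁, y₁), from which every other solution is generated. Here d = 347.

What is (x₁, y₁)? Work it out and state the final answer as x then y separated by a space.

d=347: √d = [18; 1,1,1,2,4,…,1,1,36] (ℓ=14, even), read p_13/q_13
a_0=18:  p_0=18·1+0=18,  q_0=18·0+1=1
a_1=1:  p_1=1·18+1=19,  q_1=1·1+0=1
…
a_3=1:  p_3=1·37+19=56,  q_3=1·2+1=3
a_4=2:  p_4=2·56+37=149,  q_4=2·3+2=8
…
a_6=1:  p_6=1·652+149=801,  q_6=1·35+8=43
a_7=17:  p_7=17·801+652=14269,  q_7=17·43+35=766
a_8=1:  p_8=1·14269+801=15070,  q_8=1·766+43=809
a_9=4:  p_9=4·15070+14269=74549,  q_9=4·809+766=4002
a_10=2:  p_10=2·74549+15070=164168,  q_10=2·4002+809=8813
…
a_12=1:  p_12=1·238717+164168=402885,  q_12=1·12815+8813=21628
a_13=1:  p_13=1·402885+238717=641602,  q_13=1·21628+12815=34443
fundamental: x₁=641602, y₁=34443  (since 411653126404 − 347·1186320249 = 1)

641602 34443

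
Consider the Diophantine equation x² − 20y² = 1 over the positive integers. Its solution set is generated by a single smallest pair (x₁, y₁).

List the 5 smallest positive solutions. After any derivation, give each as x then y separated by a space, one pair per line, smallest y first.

9 2
161 36
2889 646
51841 11592
930249 208010

√20 = [4; 2,8, …], period ℓ=2 (even) → k=1
k=0  a_k=4  p_k/q_k = 4/1
k=1  a_k=2  p_k/q_k = 9/2
→ (9, 2).  Check: 9²=81, 20·2²=80, difference 1.
n=2: (9,2)∘(9,2) = (9·9+20·2·2, 9·2+2·9) = (161,36)
n=3: (161,36)∘(9,2) = (9·161+20·2·36, 9·36+2·161) = (2889,646)
n=4: (2889,646)∘(9,2) = (9·2889+20·2·646, 9·646+2·2889) = (51841,11592)
n=5: (51841,11592)∘(9,2) = (9·51841+20·2·11592, 9·11592+2·51841) = (930249,208010)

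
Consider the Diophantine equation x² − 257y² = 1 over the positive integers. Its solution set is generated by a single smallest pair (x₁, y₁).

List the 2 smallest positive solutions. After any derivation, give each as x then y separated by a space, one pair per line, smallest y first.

√257 → a₀=16, period (32); ℓ=1 odd so k=1
k=0  a_k=16  p_k/q_k = 16/1
k=1  a_k=32  p_k/q_k = 513/32
(x₁, y₁) = (513, 32);  513² − 257·32² = 1 ✓
n=2: (513,32)∘(513,32) = (513·513+257·32·32, 513·32+32·513) = (526337,32832)

513 32
526337 32832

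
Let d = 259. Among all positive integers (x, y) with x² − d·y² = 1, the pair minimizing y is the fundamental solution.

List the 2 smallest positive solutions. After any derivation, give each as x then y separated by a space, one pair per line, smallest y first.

847225 52644
1435580401249 89202625800

√259 = [16; 10,1,2,3,4,3,2,1,10,32, …], period ℓ=10 (even) → k=9
step 0: (16, 1)  from 16·(1,0) + (0,1)
…
step 2: (177, 11)  from 1·(161,10) + (16,1)
…
step 5: (7403, 460)  from 4·(1722,107) + (515,32)
step 6: (23931, 1487)  from 3·(7403,460) + (1722,107)
step 7: (55265, 3434)  from 2·(23931,1487) + (7403,460)
step 8: (79196, 4921)  from 1·(55265,3434) + (23931,1487)
step 9: (847225, 52644)  from 10·(79196,4921) + (55265,3434)
→ (847225, 52644).  Check: 847225²=717790200625, 259·52644²=717790200624, difference 1.
(x_2, y_2) = (847225·847225 + 259·52644·52644, 847225·52644 + 52644·847225) = (1435580401249, 89202625800)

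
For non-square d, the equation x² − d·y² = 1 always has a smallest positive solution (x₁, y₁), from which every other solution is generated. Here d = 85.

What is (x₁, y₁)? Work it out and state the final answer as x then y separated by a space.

[9; 4,1,1,4,18] for √85; ℓ=5 ⇒ convergent index 9
k=0  a_k=9  p_k/q_k = 9/1
k=1  a_k=4  p_k/q_k = 37/4
…
k=3  a_k=1  p_k/q_k = 83/9
k=4  a_k=4  p_k/q_k = 378/41
k=5  a_k=18  p_k/q_k = 6887/747
…
k=7  a_k=1  p_k/q_k = 34813/3776
k=8  a_k=1  p_k/q_k = 62739/6805
k=9  a_k=4  p_k/q_k = 285769/30996
fundamental: x₁=285769, y₁=30996  (since 81663921361 − 85·960752016 = 1)

285769 30996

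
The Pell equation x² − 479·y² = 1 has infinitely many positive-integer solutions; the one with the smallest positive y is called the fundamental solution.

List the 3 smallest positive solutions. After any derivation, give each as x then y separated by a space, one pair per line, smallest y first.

d=479: √d = [21; 1,7,1,3,2,21,2,3,1,7,1,42] (ℓ=12, even), read p_11/q_11
k=0  a_k=21  p_k/q_k = 21/1
k=1  a_k=1  p_k/q_k = 22/1
…
k=3  a_k=1  p_k/q_k = 197/9
k=4  a_k=3  p_k/q_k = 766/35
k=5  a_k=2  p_k/q_k = 1729/79
…
k=7  a_k=2  p_k/q_k = 75879/3467
k=8  a_k=3  p_k/q_k = 264712/12095
k=9  a_k=1  p_k/q_k = 340591/15562
k=10  a_k=7  p_k/q_k = 2648849/121029
k=11  a_k=1  p_k/q_k = 2989440/136591
(x₁, y₁) = (2989440, 136591);  2989440² − 479·136591² = 1 ✓
(2989440+136591√479)^2 = 17873503027199 + 816661198080√479
(2989440+136591√479)^3 = 106863529779256567680 + 4882719303976413809√479

2989440 136591
17873503027199 816661198080
106863529779256567680 4882719303976413809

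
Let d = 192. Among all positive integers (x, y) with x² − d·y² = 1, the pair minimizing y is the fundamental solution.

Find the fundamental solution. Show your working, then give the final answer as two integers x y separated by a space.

97 7

d=192: √d = [13; 1,5,1,26] (ℓ=4, even), read p_3/q_3
k=0  a_k=13  p_k/q_k = 13/1
…
k=2  a_k=5  p_k/q_k = 83/6
k=3  a_k=1  p_k/q_k = 97/7
fundamental: x₁=97, y₁=7  (since 9409 − 192·49 = 1)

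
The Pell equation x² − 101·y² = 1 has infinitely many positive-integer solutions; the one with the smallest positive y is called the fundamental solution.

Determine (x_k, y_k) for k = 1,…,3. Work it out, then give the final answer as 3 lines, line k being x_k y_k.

√101 = [10; 20, …], period ℓ=1 (odd) → k=1
step 0: (10, 1)  from 10·(1,0) + (0,1)
step 1: (201, 20)  from 20·(10,1) + (1,0)
(x₁, y₁) = (201, 20);  201² − 101·20² = 1 ✓
(201+20√101)^2 = 80801 + 8040√101
(201+20√101)^3 = 32481801 + 3232060√101

201 20
80801 8040
32481801 3232060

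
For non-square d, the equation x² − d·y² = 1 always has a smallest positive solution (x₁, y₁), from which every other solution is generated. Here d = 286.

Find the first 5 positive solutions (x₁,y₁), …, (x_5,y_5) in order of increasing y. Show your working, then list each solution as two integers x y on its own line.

561835 33222
631317134449 37330564740
709392124465745995 41947235681362578
797122648497793485067201 47134850318039357456520
895702806436806213240996001675 52964017256829337557486465822

√286 → a₀=16, period (1,10,3,3,2,3,3,10,1,32); ℓ=10 even so k=9
a_0=16:  p_0=16·1+0=16,  q_0=16·0+1=1
…
a_2=10:  p_2=10·17+16=186,  q_2=10·1+1=11
a_3=3:  p_3=3·186+17=575,  q_3=3·11+1=34
…
a_5=2:  p_5=2·1911+575=4397,  q_5=2·113+34=260
…
a_8=10:  p_8=10·49703+15102=512132,  q_8=10·2939+893=30283
a_9=1:  p_9=1·512132+49703=561835,  q_9=1·30283+2939=33222
→ (561835, 33222).  Check: 561835²=315658567225, 286·33222²=315658567224, difference 1.
(561835+33222√286)^2 = 631317134449 + 37330564740√286
(561835+33222√286)^3 = 709392124465745995 + 41947235681362578√286
(561835+33222√286)^4 = 797122648497793485067201 + 47134850318039357456520√286
(561835+33222√286)^5 = 895702806436806213240996001675 + 52964017256829337557486465822√286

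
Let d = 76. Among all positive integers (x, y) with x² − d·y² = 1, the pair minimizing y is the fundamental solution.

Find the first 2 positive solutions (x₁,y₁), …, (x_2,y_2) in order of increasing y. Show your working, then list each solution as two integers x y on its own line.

57799 6630
6681448801 766414740

√76 → a₀=8, period (1,2,1,1,5,4,5,1,1,2,1,16); ℓ=12 even so k=11
step 0: (8, 1)  from 8·(1,0) + (0,1)
step 1: (9, 1)  from 1·(8,1) + (1,0)
…
step 3: (35, 4)  from 1·(26,3) + (9,1)
step 4: (61, 7)  from 1·(35,4) + (26,3)
step 5: (340, 39)  from 5·(61,7) + (35,4)
step 6: (1421, 163)  from 4·(340,39) + (61,7)
…
step 8: (8866, 1017)  from 1·(7445,854) + (1421,163)
…
step 10: (41488, 4759)  from 2·(16311,1871) + (8866,1017)
step 11: (57799, 6630)  from 1·(41488,4759) + (16311,1871)
→ (57799, 6630).  Check: 57799²=3340724401, 76·6630²=3340724400, difference 1.
k=2:  x_2 = 57799·57799+76·6630·6630 = 6681448801,  y_2 = 57799·6630+6630·57799 = 766414740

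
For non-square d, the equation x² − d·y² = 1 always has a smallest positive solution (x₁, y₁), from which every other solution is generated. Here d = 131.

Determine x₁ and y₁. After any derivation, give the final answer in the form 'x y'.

10610 927

[11; 2,4,11,4,2,22] for √131; ℓ=6 ⇒ convergent index 5
a_0=11:  p_0=11·1+0=11,  q_0=11·0+1=1
…
a_3=11:  p_3=11·103+23=1156,  q_3=11·9+2=101
a_4=4:  p_4=4·1156+103=4727,  q_4=4·101+9=413
a_5=2:  p_5=2·4727+1156=10610,  q_5=2·413+101=927
fundamental: x₁=10610, y₁=927  (since 112572100 − 131·859329 = 1)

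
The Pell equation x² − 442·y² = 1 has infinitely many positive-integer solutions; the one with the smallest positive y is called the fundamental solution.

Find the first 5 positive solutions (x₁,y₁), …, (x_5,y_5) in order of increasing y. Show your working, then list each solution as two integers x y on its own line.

883 42
1559377 74172
2753858899 130987710
4863313256257 231324221688
8588608456690963 408518444513298

[21; 42] for √442; ℓ=1 ⇒ convergent index 1
step 0: (21, 1)  from 21·(1,0) + (0,1)
step 1: (883, 42)  from 42·(21,1) + (1,0)
→ (883, 42).  Check: 883²=779689, 442·42²=779688, difference 1.
(x_2, y_2) = (883·883 + 442·42·42, 883·42 + 42·883) = (1559377, 74172)
(x_3, y_3) = (883·1559377 + 442·42·74172, 883·74172 + 42·1559377) = (2753858899, 130987710)
(x_4, y_4) = (883·2753858899 + 442·42·130987710, 883·130987710 + 42·2753858899) = (4863313256257, 231324221688)
(x_5, y_5) = (883·4863313256257 + 442·42·231324221688, 883·231324221688 + 42·4863313256257) = (8588608456690963, 408518444513298)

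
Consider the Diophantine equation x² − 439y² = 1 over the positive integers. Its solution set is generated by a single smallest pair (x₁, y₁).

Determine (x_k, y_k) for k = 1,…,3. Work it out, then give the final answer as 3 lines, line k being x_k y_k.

440 21
387199 18480
340734680 16262379

[20; 1,19,1,40] for √439; ℓ=4 ⇒ convergent index 3
a_0=20:  p_0=20·1+0=20,  q_0=20·0+1=1
a_1=1:  p_1=1·20+1=21,  q_1=1·1+0=1
a_2=19:  p_2=19·21+20=419,  q_2=19·1+1=20
a_3=1:  p_3=1·419+21=440,  q_3=1·20+1=21
fundamental: x₁=440, y₁=21  (since 193600 − 439·441 = 1)
k=2:  x_2 = 440·440+439·21·21 = 387199,  y_2 = 440·21+21·440 = 18480
k=3:  x_3 = 440·387199+439·21·18480 = 340734680,  y_3 = 440·18480+21·387199 = 16262379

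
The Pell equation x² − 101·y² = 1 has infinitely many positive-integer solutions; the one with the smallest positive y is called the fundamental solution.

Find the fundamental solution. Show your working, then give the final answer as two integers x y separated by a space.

√101 = [10; 20, …], period ℓ=1 (odd) → k=1
i=0: a=10 ⇒ p=10, q=1
i=1: a=20 ⇒ p=201, q=20
→ (201, 20).  Check: 201²=40401, 101·20²=40400, difference 1.

201 20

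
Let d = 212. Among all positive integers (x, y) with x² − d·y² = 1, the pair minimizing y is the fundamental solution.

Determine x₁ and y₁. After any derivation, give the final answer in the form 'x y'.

66249 4550

√212 → a₀=14, period (1,1,3,1,1,…,1,1,28); ℓ=14 even so k=13
a_0=14:  p_0=14·1+0=14,  q_0=14·0+1=1
…
a_2=1:  p_2=1·15+14=29,  q_2=1·1+1=2
a_3=3:  p_3=3·29+15=102,  q_3=3·2+1=7
a_4=1:  p_4=1·102+29=131,  q_4=1·7+2=9
…
a_8=1:  p_8=1·2417+364=2781,  q_8=1·166+25=191
…
a_11=3:  p_11=3·7979+5198=29135,  q_11=3·548+357=2001
a_12=1:  p_12=1·29135+7979=37114,  q_12=1·2001+548=2549
a_13=1:  p_13=1·37114+29135=66249,  q_13=1·2549+2001=4550
(x₁, y₁) = (66249, 4550);  66249² − 212·4550² = 1 ✓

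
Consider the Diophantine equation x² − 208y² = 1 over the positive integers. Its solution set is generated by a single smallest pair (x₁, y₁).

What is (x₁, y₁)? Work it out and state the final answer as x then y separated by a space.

649 45

d=208: √d = [14; 2,2,1,2,2,28] (ℓ=6, even), read p_5/q_5
step 0: (14, 1)  from 14·(1,0) + (0,1)
…
step 4: (274, 19)  from 2·(101,7) + (72,5)
step 5: (649, 45)  from 2·(274,19) + (101,7)
fundamental: x₁=649, y₁=45  (since 421201 − 208·2025 = 1)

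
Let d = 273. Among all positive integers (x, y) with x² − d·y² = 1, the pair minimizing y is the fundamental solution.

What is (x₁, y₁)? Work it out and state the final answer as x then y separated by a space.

727 44

√273 → a₀=16, period (1,1,10,1,1,32); ℓ=6 even so k=5
step 0: (16, 1)  from 16·(1,0) + (0,1)
…
step 2: (33, 2)  from 1·(17,1) + (16,1)
step 3: (347, 21)  from 10·(33,2) + (17,1)
step 4: (380, 23)  from 1·(347,21) + (33,2)
step 5: (727, 44)  from 1·(380,23) + (347,21)
fundamental: x₁=727, y₁=44  (since 528529 − 273·1936 = 1)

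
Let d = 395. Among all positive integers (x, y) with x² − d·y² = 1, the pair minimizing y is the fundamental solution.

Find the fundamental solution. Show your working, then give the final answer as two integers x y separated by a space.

159 8

√395 = [19; 1,6,1,38, …], period ℓ=4 (even) → k=3
a_0=19:  p_0=19·1+0=19,  q_0=19·0+1=1
a_1=1:  p_1=1·19+1=20,  q_1=1·1+0=1
a_2=6:  p_2=6·20+19=139,  q_2=6·1+1=7
a_3=1:  p_3=1·139+20=159,  q_3=1·7+1=8
fundamental: x₁=159, y₁=8  (since 25281 − 395·64 = 1)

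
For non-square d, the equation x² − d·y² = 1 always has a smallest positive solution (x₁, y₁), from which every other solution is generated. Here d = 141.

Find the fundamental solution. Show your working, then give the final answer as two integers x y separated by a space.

d=141: √d = [11; 1,6,1,22] (ℓ=4, even), read p_3/q_3
step 0: (11, 1)  from 11·(1,0) + (0,1)
…
step 2: (83, 7)  from 6·(12,1) + (11,1)
step 3: (95, 8)  from 1·(83,7) + (12,1)
fundamental: x₁=95, y₁=8  (since 9025 − 141·64 = 1)

95 8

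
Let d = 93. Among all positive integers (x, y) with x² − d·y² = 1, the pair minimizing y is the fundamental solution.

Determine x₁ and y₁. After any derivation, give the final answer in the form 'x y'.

12151 1260

√93 → a₀=9, period (1,1,1,4,6,4,1,1,1,18); ℓ=10 even so k=9
i=0: a=9 ⇒ p=9, q=1
i=1: a=1 ⇒ p=10, q=1
…
i=6: a=4 ⇒ p=3491, q=362
i=7: a=1 ⇒ p=4330, q=449
i=8: a=1 ⇒ p=7821, q=811
i=9: a=1 ⇒ p=12151, q=1260
(x₁, y₁) = (12151, 1260);  12151² − 93·1260² = 1 ✓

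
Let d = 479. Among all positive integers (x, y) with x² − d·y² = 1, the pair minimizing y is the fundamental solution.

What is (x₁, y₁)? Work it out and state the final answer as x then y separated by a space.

2989440 136591

d=479: √d = [21; 1,7,1,3,2,21,2,3,1,7,1,42] (ℓ=12, even), read p_11/q_11
a_0=21:  p_0=21·1+0=21,  q_0=21·0+1=1
…
a_2=7:  p_2=7·22+21=175,  q_2=7·1+1=8
…
a_6=21:  p_6=21·1729+766=37075,  q_6=21·79+35=1694
…
a_8=3:  p_8=3·75879+37075=264712,  q_8=3·3467+1694=12095
a_9=1:  p_9=1·264712+75879=340591,  q_9=1·12095+3467=15562
a_10=7:  p_10=7·340591+264712=2648849,  q_10=7·15562+12095=121029
a_11=1:  p_11=1·2648849+340591=2989440,  q_11=1·121029+15562=136591
(x₁, y₁) = (2989440, 136591);  2989440² − 479·136591² = 1 ✓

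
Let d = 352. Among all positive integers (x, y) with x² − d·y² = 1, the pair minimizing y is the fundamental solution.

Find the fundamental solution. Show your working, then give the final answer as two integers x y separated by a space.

77617 4137

√352 → a₀=18, period (1,3,5,9,5,3,1,36); ℓ=8 even so k=7
i=0: a=18 ⇒ p=18, q=1
…
i=6: a=3 ⇒ p=59118, q=3151
i=7: a=1 ⇒ p=77617, q=4137
(x₁, y₁) = (77617, 4137);  77617² − 352·4137² = 1 ✓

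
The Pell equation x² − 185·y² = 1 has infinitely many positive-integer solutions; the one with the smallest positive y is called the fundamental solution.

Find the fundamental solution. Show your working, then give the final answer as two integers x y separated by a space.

d=185: √d = [13; 1,1,1,1,26] (ℓ=5, odd), read p_9/q_9
i=0: a=13 ⇒ p=13, q=1
…
i=2: a=1 ⇒ p=27, q=2
…
i=5: a=26 ⇒ p=1809, q=133
…
i=8: a=1 ⇒ p=5563, q=409
i=9: a=1 ⇒ p=9249, q=680
→ (9249, 680).  Check: 9249²=85544001, 185·680²=85544000, difference 1.

9249 680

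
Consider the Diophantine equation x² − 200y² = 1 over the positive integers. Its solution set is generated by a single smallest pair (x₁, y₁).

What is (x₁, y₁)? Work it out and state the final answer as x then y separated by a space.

√200 = [14; 7,28, …], period ℓ=2 (even) → k=1
i=0: a=14 ⇒ p=14, q=1
i=1: a=7 ⇒ p=99, q=7
fundamental: x₁=99, y₁=7  (since 9801 − 200·49 = 1)

99 7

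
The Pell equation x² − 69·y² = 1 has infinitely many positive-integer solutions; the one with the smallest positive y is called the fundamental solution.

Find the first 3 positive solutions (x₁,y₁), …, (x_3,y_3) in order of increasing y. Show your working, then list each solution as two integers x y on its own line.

√69 → a₀=8, period (3,3,1,4,1,3,3,16); ℓ=8 even so k=7
step 0: (8, 1)  from 8·(1,0) + (0,1)
step 1: (25, 3)  from 3·(8,1) + (1,0)
…
step 3: (108, 13)  from 1·(83,10) + (25,3)
step 4: (515, 62)  from 4·(108,13) + (83,10)
step 5: (623, 75)  from 1·(515,62) + (108,13)
step 6: (2384, 287)  from 3·(623,75) + (515,62)
step 7: (7775, 936)  from 3·(2384,287) + (623,75)
fundamental: x₁=7775, y₁=936  (since 60450625 − 69·876096 = 1)
k=2:  x_2 = 7775·7775+69·936·936 = 120901249,  y_2 = 7775·936+936·7775 = 14554800
k=3:  x_3 = 7775·120901249+69·936·14554800 = 1880014414175,  y_3 = 7775·14554800+936·120901249 = 226327139064

7775 936
120901249 14554800
1880014414175 226327139064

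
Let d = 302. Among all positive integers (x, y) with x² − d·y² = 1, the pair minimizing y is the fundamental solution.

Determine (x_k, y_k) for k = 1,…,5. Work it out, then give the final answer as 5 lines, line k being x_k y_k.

d=302: √d = [17; 2,1,1,1,4,…,1,2,34] (ℓ=16, even), read p_15/q_15
step 0: (17, 1)  from 17·(1,0) + (0,1)
step 1: (35, 2)  from 2·(17,1) + (1,0)
step 2: (52, 3)  from 1·(35,2) + (17,1)
step 3: (87, 5)  from 1·(52,3) + (35,2)
step 4: (139, 8)  from 1·(87,5) + (52,3)
step 5: (643, 37)  from 4·(139,8) + (87,5)
…
step 7: (2068, 119)  from 1·(1425,82) + (643,37)
step 8: (34513, 1986)  from 16·(2068,119) + (1425,82)
…
step 13: (1042237, 59974)  from 1·(574956,33085) + (467281,26889)
step 14: (1617193, 93059)  from 1·(1042237,59974) + (574956,33085)
step 15: (4276623, 246092)  from 2·(1617193,93059) + (1042237,59974)
→ (4276623, 246092).  Check: 4276623²=18289504284129, 302·246092²=18289504284128, difference 1.
(4276623+246092√302)^2 = 36579008568257 + 2104885414632√302
(4276623+246092√302)^3 = 312869258720405635599 + 18003602753159249380√302
(4276623+246092√302)^4 = 2676047735673238042056036097 + 153989243234046232237072848√302
(4276623+246092√302)^5 = 22888894590955867721004902116885263 + 1317107878734614996094061229615228√302

4276623 246092
36579008568257 2104885414632
312869258720405635599 18003602753159249380
2676047735673238042056036097 153989243234046232237072848
22888894590955867721004902116885263 1317107878734614996094061229615228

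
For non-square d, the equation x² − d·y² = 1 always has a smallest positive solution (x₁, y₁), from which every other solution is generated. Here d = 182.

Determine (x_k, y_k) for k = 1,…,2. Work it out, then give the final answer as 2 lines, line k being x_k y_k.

d=182: √d = [13; 2,26] (ℓ=2, even), read p_1/q_1
k=0  a_k=13  p_k/q_k = 13/1
k=1  a_k=2  p_k/q_k = 27/2
→ (27, 2).  Check: 27²=729, 182·2²=728, difference 1.
n=2: (27,2)∘(27,2) = (27·27+182·2·2, 27·2+2·27) = (1457,108)

27 2
1457 108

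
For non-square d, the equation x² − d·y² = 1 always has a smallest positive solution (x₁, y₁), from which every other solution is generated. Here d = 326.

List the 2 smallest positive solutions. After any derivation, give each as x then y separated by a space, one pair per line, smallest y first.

√326 → a₀=18, period (18,36); ℓ=2 even so k=1
k=0  a_k=18  p_k/q_k = 18/1
k=1  a_k=18  p_k/q_k = 325/18
fundamental: x₁=325, y₁=18  (since 105625 − 326·324 = 1)
n=2: (325,18)∘(325,18) = (325·325+326·18·18, 325·18+18·325) = (211249,11700)

325 18
211249 11700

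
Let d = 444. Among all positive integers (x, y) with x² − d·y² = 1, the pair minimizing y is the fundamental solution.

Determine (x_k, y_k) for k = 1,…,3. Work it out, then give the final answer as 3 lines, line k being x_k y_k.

295 14
174049 8260
102688615 4873386

d=444: √d = [21; 14,42] (ℓ=2, even), read p_1/q_1
i=0: a=21 ⇒ p=21, q=1
i=1: a=14 ⇒ p=295, q=14
fundamental: x₁=295, y₁=14  (since 87025 − 444·196 = 1)
k=2:  x_2 = 295·295+444·14·14 = 174049,  y_2 = 295·14+14·295 = 8260
k=3:  x_3 = 295·174049+444·14·8260 = 102688615,  y_3 = 295·8260+14·174049 = 4873386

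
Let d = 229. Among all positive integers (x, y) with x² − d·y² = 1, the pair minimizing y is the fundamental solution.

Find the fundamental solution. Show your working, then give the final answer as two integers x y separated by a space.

[15; 7,1,1,7,30] for √229; ℓ=5 ⇒ convergent index 9
i=0: a=15 ⇒ p=15, q=1
i=1: a=7 ⇒ p=106, q=7
i=2: a=1 ⇒ p=121, q=8
…
i=7: a=1 ⇒ p=413926, q=27353
i=8: a=1 ⇒ p=776325, q=51301
i=9: a=7 ⇒ p=5848201, q=386460
→ (5848201, 386460).  Check: 5848201²=34201454936401, 229·386460²=34201454936400, difference 1.

5848201 386460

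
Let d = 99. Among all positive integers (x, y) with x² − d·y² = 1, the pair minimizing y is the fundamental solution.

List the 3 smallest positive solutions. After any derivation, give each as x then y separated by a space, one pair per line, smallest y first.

d=99: √d = [9; 1,18] (ℓ=2, even), read p_1/q_1
k=0  a_k=9  p_k/q_k = 9/1
k=1  a_k=1  p_k/q_k = 10/1
→ (10, 1).  Check: 10²=100, 99·1²=99, difference 1.
k=2:  x_2 = 10·10+99·1·1 = 199,  y_2 = 10·1+1·10 = 20
k=3:  x_3 = 10·199+99·1·20 = 3970,  y_3 = 10·20+1·199 = 399

10 1
199 20
3970 399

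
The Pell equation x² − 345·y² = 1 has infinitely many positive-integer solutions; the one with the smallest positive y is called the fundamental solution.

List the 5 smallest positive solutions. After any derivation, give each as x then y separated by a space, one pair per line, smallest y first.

√345 → a₀=18, period (1,1,2,1,6,1,2,1,1,36); ℓ=10 even so k=9
k=0  a_k=18  p_k/q_k = 18/1
…
k=2  a_k=1  p_k/q_k = 37/2
…
k=4  a_k=1  p_k/q_k = 130/7
k=5  a_k=6  p_k/q_k = 873/47
k=6  a_k=1  p_k/q_k = 1003/54
k=7  a_k=2  p_k/q_k = 2879/155
k=8  a_k=1  p_k/q_k = 3882/209
k=9  a_k=1  p_k/q_k = 6761/364
→ (6761, 364).  Check: 6761²=45711121, 345·364²=45711120, difference 1.
n=2: (6761,364)∘(6761,364) = (6761·6761+345·364·364, 6761·364+364·6761) = (91422241,4922008)
n=3: (91422241,4922008)∘(6761,364) = (6761·91422241+345·364·4922008, 6761·4922008+364·91422241) = (1236211536041,66555391812)
n=4: (1236211536041,66555391812)∘(6761,364) = (6761·1236211536041+345·364·66555391812, 6761·66555391812+364·1236211536041) = (16716052298924161,899962003159856)
n=5: (16716052298924161,899962003159856)∘(6761,364) = (6761·16716052298924161+345·364·899962003159856, 6761·899962003159856+364·16716052298924161) = (226034457949840969001,12169286140172181020)

6761 364
91422241 4922008
1236211536041 66555391812
16716052298924161 899962003159856
226034457949840969001 12169286140172181020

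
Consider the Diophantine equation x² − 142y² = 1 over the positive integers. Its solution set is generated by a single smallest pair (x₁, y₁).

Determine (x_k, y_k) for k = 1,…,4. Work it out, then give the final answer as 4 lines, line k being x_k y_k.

d=142: √d = [11; 1,10,1,22] (ℓ=4, even), read p_3/q_3
k=0  a_k=11  p_k/q_k = 11/1
…
k=2  a_k=10  p_k/q_k = 131/11
k=3  a_k=1  p_k/q_k = 143/12
(x₁, y₁) = (143, 12);  143² − 142·12² = 1 ✓
k=2:  x_2 = 143·143+142·12·12 = 40897,  y_2 = 143·12+12·143 = 3432
k=3:  x_3 = 143·40897+142·12·3432 = 11696399,  y_3 = 143·3432+12·40897 = 981540
k=4:  x_4 = 143·11696399+142·12·981540 = 3345129217,  y_4 = 143·981540+12·11696399 = 280717008

143 12
40897 3432
11696399 981540
3345129217 280717008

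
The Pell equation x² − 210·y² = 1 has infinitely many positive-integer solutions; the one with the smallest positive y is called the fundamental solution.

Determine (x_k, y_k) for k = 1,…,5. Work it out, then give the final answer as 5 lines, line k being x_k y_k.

29 2
1681 116
97469 6726
5651521 389992
327690749 22612810

√210 = [14; 2,28, …], period ℓ=2 (even) → k=1
i=0: a=14 ⇒ p=14, q=1
i=1: a=2 ⇒ p=29, q=2
(x₁, y₁) = (29, 2);  29² − 210·2² = 1 ✓
(x_2, y_2) = (29·29 + 210·2·2, 29·2 + 2·29) = (1681, 116)
(x_3, y_3) = (29·1681 + 210·2·116, 29·116 + 2·1681) = (97469, 6726)
(x_4, y_4) = (29·97469 + 210·2·6726, 29·6726 + 2·97469) = (5651521, 389992)
(x_5, y_5) = (29·5651521 + 210·2·389992, 29·389992 + 2·5651521) = (327690749, 22612810)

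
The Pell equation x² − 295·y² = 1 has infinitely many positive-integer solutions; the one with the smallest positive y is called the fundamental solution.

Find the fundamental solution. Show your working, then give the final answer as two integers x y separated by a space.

2024999 117900

[17; 5,1,2,3,2,6,2,3,2,1,5,34] for √295; ℓ=12 ⇒ convergent index 11
k=0  a_k=17  p_k/q_k = 17/1
…
k=8  a_k=3  p_k/q_k = 108103/6294
…
k=10  a_k=1  p_k/q_k = 355517/20699
k=11  a_k=5  p_k/q_k = 2024999/117900
(x₁, y₁) = (2024999, 117900);  2024999² − 295·117900² = 1 ✓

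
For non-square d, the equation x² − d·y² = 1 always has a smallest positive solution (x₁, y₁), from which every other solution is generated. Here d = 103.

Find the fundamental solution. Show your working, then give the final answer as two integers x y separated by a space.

227528 22419

√103 = [10; 6,1,2,1,1,9,1,1,2,1,6,20, …], period ℓ=12 (even) → k=11
i=0: a=10 ⇒ p=10, q=1
i=1: a=6 ⇒ p=61, q=6
i=2: a=1 ⇒ p=71, q=7
…
i=4: a=1 ⇒ p=274, q=27
…
i=7: a=1 ⇒ p=5044, q=497
…
i=9: a=2 ⇒ p=24266, q=2391
i=10: a=1 ⇒ p=33877, q=3338
i=11: a=6 ⇒ p=227528, q=22419
(x₁, y₁) = (227528, 22419);  227528² − 103·22419² = 1 ✓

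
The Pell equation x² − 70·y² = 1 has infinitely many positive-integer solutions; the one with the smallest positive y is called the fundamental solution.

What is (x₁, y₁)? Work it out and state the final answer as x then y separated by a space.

251 30

√70 → a₀=8, period (2,1,2,1,2,16); ℓ=6 even so k=5
k=0  a_k=8  p_k/q_k = 8/1
k=1  a_k=2  p_k/q_k = 17/2
k=2  a_k=1  p_k/q_k = 25/3
…
k=4  a_k=1  p_k/q_k = 92/11
k=5  a_k=2  p_k/q_k = 251/30
→ (251, 30).  Check: 251²=63001, 70·30²=63000, difference 1.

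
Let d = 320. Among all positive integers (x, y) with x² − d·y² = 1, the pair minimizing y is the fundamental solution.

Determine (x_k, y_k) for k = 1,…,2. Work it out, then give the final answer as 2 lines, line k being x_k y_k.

161 9
51841 2898

[17; 1,7,1,34] for √320; ℓ=4 ⇒ convergent index 3
k=0  a_k=17  p_k/q_k = 17/1
…
k=2  a_k=7  p_k/q_k = 143/8
k=3  a_k=1  p_k/q_k = 161/9
(x₁, y₁) = (161, 9);  161² − 320·9² = 1 ✓
n=2: (161,9)∘(161,9) = (161·161+320·9·9, 161·9+9·161) = (51841,2898)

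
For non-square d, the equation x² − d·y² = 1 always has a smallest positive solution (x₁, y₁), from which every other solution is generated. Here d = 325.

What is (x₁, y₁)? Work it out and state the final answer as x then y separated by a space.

√325 = [18; 36, …], period ℓ=1 (odd) → k=1
k=0  a_k=18  p_k/q_k = 18/1
k=1  a_k=36  p_k/q_k = 649/36
fundamental: x₁=649, y₁=36  (since 421201 − 325·1296 = 1)

649 36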